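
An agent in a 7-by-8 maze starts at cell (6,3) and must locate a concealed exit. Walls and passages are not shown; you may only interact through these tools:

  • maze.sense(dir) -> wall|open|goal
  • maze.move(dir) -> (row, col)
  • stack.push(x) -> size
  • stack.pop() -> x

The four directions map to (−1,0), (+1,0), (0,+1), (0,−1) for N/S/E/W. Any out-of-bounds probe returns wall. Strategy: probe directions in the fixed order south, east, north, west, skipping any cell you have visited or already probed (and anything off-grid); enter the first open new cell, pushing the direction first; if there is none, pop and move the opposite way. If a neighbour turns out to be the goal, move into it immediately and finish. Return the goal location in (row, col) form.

[in] sense dir→east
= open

[in] push x→east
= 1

[in] move dir→east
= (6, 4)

[in] sense dir→east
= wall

[in] sense dir→north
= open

[in] push x→north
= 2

[in] move dir→north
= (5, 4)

[in] sense dir→east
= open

[in] push x→east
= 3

[in] move dir→east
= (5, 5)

[in] sense dir→east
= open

[in] push x→east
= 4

[in] move dir→east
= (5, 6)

[in] sense dir→south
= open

[in] push x→south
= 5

[in] move dir→south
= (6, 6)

[in] sense dir→east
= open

[in] push x→east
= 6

[in] move dir→east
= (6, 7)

[in] sense dir→north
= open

[in] push x→north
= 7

[in] move dir→north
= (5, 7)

[in] sense dir→north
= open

[in] push x→north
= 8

[in] move dir→north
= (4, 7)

[in] sense dir→north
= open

[in] push x→north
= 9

[in] move dir→north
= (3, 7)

[in] sense dir→north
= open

[in] push x→north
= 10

[in] move dir→north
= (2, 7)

[in] sense dir→north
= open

[in] push x→north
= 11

[in] move dir→north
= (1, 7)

[in] sense dir→north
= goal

[in] move dir→north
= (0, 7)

Answer: (0, 7)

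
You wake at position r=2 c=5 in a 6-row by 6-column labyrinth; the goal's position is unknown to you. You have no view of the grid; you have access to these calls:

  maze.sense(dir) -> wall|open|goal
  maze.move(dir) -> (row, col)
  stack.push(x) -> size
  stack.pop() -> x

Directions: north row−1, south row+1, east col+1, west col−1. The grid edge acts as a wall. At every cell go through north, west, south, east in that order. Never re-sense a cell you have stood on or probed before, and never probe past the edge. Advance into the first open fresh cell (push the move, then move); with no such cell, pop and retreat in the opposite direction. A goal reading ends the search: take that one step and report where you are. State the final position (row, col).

-> maze.sense(dir→north)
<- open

-> stack.push(x→north)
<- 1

-> maze.move(dir→north)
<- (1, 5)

-> maze.sense(dir→north)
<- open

-> stack.push(x→north)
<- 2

-> maze.move(dir→north)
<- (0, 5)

-> maze.sense(dir→west)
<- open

-> stack.push(x→west)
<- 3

-> maze.move(dir→west)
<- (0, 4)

-> maze.sense(dir→west)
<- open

-> stack.push(x→west)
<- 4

-> maze.move(dir→west)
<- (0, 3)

-> maze.sense(dir→west)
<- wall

-> maze.sense(dir→south)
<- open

-> stack.push(x→south)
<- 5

-> maze.move(dir→south)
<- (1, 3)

-> maze.sense(dir→west)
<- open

-> stack.push(x→west)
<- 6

-> maze.move(dir→west)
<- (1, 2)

-> maze.sense(dir→west)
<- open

-> stack.push(x→west)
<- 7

-> maze.move(dir→west)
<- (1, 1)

-> maze.sense(dir→north)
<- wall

-> maze.sense(dir→west)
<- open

-> stack.push(x→west)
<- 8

-> maze.move(dir→west)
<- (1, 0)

-> maze.sense(dir→north)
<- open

-> stack.push(x→north)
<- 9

-> maze.move(dir→north)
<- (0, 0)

-> stack.pop()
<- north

-> maze.move(dir→south)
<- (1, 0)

-> maze.sense(dir→south)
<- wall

-> stack.pop()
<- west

-> maze.move(dir→east)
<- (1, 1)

-> maze.sense(dir→south)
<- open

-> stack.push(x→south)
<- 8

-> maze.move(dir→south)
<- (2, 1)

-> maze.sense(dir→south)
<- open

-> stack.push(x→south)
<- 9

-> maze.move(dir→south)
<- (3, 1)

-> maze.sense(dir→west)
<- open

-> stack.push(x→west)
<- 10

-> maze.move(dir→west)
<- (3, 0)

-> maze.sense(dir→south)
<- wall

-> stack.pop()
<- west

-> maze.move(dir→east)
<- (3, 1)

-> maze.sense(dir→south)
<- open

-> stack.push(x→south)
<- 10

-> maze.move(dir→south)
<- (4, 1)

-> maze.sense(dir→south)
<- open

-> stack.push(x→south)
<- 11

-> maze.move(dir→south)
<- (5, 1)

-> maze.sense(dir→west)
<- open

-> stack.push(x→west)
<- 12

-> maze.move(dir→west)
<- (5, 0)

-> stack.pop()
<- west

-> maze.move(dir→east)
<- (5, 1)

-> maze.sense(dir→east)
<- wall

-> stack.pop()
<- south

-> maze.move(dir→north)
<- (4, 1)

-> maze.sense(dir→east)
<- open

-> stack.push(x→east)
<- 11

-> maze.move(dir→east)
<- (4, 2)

-> maze.sense(dir→north)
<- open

-> stack.push(x→north)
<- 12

-> maze.move(dir→north)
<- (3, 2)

-> maze.sense(dir→north)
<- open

-> stack.push(x→north)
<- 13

-> maze.move(dir→north)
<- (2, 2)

-> maze.sense(dir→east)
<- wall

-> stack.pop()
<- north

-> maze.move(dir→south)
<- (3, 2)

-> maze.sense(dir→east)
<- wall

-> stack.pop()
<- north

-> maze.move(dir→south)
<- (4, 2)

-> maze.sense(dir→east)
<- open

-> stack.push(x→east)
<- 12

-> maze.move(dir→east)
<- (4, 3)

-> maze.sense(dir→south)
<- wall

-> maze.sense(dir→east)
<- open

-> stack.push(x→east)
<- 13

-> maze.move(dir→east)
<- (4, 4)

-> maze.sense(dir→north)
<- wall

-> maze.sense(dir→south)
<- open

-> stack.push(x→south)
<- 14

-> maze.move(dir→south)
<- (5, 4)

-> maze.sense(dir→east)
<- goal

-> maze.move(dir→east)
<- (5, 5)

Answer: (5, 5)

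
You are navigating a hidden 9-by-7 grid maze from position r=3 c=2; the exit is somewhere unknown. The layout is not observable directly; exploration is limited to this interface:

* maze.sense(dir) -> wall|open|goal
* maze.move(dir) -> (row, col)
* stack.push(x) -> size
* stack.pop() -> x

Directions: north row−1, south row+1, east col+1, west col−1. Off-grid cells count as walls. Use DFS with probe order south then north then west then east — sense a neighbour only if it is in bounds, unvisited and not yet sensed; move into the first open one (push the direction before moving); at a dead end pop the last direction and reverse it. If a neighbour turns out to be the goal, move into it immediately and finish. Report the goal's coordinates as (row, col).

Do: maze.sense[south]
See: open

Do: stack.push[south]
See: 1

Do: maze.move[south]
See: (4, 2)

Do: maze.sense[south]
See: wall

Do: maze.sense[west]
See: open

Do: stack.push[west]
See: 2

Do: maze.move[west]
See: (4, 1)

Do: maze.sense[south]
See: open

Do: stack.push[south]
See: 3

Do: maze.move[south]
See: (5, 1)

Do: maze.sense[south]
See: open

Do: stack.push[south]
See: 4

Do: maze.move[south]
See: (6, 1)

Do: maze.sense[south]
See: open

Do: stack.push[south]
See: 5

Do: maze.move[south]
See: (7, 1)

Do: maze.sense[south]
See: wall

Do: maze.sense[west]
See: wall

Do: maze.sense[east]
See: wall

Do: stack.pop[]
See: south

Do: maze.move[north]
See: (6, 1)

Do: maze.sense[west]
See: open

Do: stack.push[west]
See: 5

Do: maze.move[west]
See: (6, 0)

Do: maze.sense[north]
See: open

Do: stack.push[north]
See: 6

Do: maze.move[north]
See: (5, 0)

Do: maze.sense[north]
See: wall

Do: stack.pop[]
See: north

Do: maze.move[south]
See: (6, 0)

Do: stack.pop[]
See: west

Do: maze.move[east]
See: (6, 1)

Do: maze.sense[east]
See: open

Do: stack.push[east]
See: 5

Do: maze.move[east]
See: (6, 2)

Do: maze.sense[east]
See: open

Do: stack.push[east]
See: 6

Do: maze.move[east]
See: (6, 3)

Do: maze.sense[south]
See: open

Do: stack.push[south]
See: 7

Do: maze.move[south]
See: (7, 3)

Do: maze.sense[south]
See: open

Do: stack.push[south]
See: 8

Do: maze.move[south]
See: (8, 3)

Do: maze.sense[west]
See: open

Do: stack.push[west]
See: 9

Do: maze.move[west]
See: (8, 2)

Do: stack.pop[]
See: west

Do: maze.move[east]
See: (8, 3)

Do: maze.sense[east]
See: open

Do: stack.push[east]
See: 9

Do: maze.move[east]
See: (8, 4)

Do: maze.sense[north]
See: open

Do: stack.push[north]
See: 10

Do: maze.move[north]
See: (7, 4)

Do: maze.sense[north]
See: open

Do: stack.push[north]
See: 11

Do: maze.move[north]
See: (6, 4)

Do: maze.sense[north]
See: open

Do: stack.push[north]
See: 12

Do: maze.move[north]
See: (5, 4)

Do: maze.sense[north]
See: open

Do: stack.push[north]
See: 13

Do: maze.move[north]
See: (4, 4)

Do: maze.sense[north]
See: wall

Do: maze.sense[west]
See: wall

Do: maze.sense[east]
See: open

Do: stack.push[east]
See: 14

Do: maze.move[east]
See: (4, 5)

Do: maze.sense[south]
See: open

Do: stack.push[south]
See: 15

Do: maze.move[south]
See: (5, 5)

Do: maze.sense[south]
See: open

Do: stack.push[south]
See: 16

Do: maze.move[south]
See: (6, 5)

Do: maze.sense[south]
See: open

Do: stack.push[south]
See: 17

Do: maze.move[south]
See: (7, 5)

Do: maze.sense[south]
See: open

Do: stack.push[south]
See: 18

Do: maze.move[south]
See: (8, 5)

Do: maze.sense[east]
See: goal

Do: maze.move[east]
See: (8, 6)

Answer: (8, 6)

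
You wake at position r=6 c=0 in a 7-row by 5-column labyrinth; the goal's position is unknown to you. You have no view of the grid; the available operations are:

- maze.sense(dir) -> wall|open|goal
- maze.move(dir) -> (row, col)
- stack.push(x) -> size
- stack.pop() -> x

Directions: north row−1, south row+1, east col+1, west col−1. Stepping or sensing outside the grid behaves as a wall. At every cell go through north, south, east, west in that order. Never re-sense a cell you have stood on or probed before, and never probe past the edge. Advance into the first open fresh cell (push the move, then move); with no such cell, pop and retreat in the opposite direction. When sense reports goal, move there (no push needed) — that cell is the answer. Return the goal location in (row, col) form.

==> maze.sense(north)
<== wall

==> maze.sense(east)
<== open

==> stack.push(east)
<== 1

==> maze.move(east)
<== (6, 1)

==> maze.sense(north)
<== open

==> stack.push(north)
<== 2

==> maze.move(north)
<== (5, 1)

==> maze.sense(north)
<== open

==> stack.push(north)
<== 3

==> maze.move(north)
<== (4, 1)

==> maze.sense(north)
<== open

==> stack.push(north)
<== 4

==> maze.move(north)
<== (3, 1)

==> maze.sense(north)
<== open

==> stack.push(north)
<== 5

==> maze.move(north)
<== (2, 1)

==> maze.sense(north)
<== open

==> stack.push(north)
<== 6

==> maze.move(north)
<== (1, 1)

==> maze.sense(north)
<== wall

==> maze.sense(east)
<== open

==> stack.push(east)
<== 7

==> maze.move(east)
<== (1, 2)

==> maze.sense(north)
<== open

==> stack.push(north)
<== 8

==> maze.move(north)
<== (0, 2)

==> maze.sense(east)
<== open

==> stack.push(east)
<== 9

==> maze.move(east)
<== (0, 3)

==> maze.sense(south)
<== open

==> stack.push(south)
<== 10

==> maze.move(south)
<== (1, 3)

==> maze.sense(south)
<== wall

==> maze.sense(east)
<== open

==> stack.push(east)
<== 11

==> maze.move(east)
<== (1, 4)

==> maze.sense(north)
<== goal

==> maze.move(north)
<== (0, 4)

Answer: (0, 4)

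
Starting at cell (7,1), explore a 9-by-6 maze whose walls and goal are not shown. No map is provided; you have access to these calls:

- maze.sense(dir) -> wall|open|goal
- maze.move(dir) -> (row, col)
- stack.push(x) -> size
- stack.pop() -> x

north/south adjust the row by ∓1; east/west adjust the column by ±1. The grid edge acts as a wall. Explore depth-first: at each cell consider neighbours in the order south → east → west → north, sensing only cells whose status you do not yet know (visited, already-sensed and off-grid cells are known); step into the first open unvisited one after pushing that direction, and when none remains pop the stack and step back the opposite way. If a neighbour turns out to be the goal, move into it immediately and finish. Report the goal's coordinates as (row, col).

CALL maze.sense[dir→south]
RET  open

CALL stack.push[x→south]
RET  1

CALL maze.move[dir→south]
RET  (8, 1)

CALL maze.sense[dir→east]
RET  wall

CALL maze.sense[dir→west]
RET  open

CALL stack.push[x→west]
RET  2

CALL maze.move[dir→west]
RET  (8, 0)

CALL maze.sense[dir→north]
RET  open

CALL stack.push[x→north]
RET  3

CALL maze.move[dir→north]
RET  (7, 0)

CALL maze.sense[dir→north]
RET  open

CALL stack.push[x→north]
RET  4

CALL maze.move[dir→north]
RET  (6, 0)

CALL maze.sense[dir→east]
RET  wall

CALL maze.sense[dir→north]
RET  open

CALL stack.push[x→north]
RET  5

CALL maze.move[dir→north]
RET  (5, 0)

CALL maze.sense[dir→east]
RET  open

CALL stack.push[x→east]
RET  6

CALL maze.move[dir→east]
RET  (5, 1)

CALL maze.sense[dir→east]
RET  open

CALL stack.push[x→east]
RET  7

CALL maze.move[dir→east]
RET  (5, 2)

CALL maze.sense[dir→south]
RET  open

CALL stack.push[x→south]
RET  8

CALL maze.move[dir→south]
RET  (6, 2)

CALL maze.sense[dir→south]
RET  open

CALL stack.push[x→south]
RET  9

CALL maze.move[dir→south]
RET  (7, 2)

CALL maze.sense[dir→east]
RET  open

CALL stack.push[x→east]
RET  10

CALL maze.move[dir→east]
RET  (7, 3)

CALL maze.sense[dir→south]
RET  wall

CALL maze.sense[dir→east]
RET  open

CALL stack.push[x→east]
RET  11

CALL maze.move[dir→east]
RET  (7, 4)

CALL maze.sense[dir→south]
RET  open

CALL stack.push[x→south]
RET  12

CALL maze.move[dir→south]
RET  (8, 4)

CALL maze.sense[dir→east]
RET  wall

CALL stack.pop[]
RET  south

CALL maze.move[dir→north]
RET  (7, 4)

CALL maze.sense[dir→east]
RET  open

CALL stack.push[x→east]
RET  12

CALL maze.move[dir→east]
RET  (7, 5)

CALL maze.sense[dir→north]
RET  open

CALL stack.push[x→north]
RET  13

CALL maze.move[dir→north]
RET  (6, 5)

CALL maze.sense[dir→west]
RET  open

CALL stack.push[x→west]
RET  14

CALL maze.move[dir→west]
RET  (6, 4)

CALL maze.sense[dir→west]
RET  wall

CALL maze.sense[dir→north]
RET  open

CALL stack.push[x→north]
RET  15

CALL maze.move[dir→north]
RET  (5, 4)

CALL maze.sense[dir→east]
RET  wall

CALL maze.sense[dir→west]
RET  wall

CALL maze.sense[dir→north]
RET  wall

CALL stack.pop[]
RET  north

CALL maze.move[dir→south]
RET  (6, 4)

CALL stack.pop[]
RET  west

CALL maze.move[dir→east]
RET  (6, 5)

CALL stack.pop[]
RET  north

CALL maze.move[dir→south]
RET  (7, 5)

CALL stack.pop[]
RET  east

CALL maze.move[dir→west]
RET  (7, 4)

CALL stack.pop[]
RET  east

CALL maze.move[dir→west]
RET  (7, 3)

CALL stack.pop[]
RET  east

CALL maze.move[dir→west]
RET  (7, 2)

CALL stack.pop[]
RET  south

CALL maze.move[dir→north]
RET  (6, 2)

CALL stack.pop[]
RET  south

CALL maze.move[dir→north]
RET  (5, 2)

CALL maze.sense[dir→north]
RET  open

CALL stack.push[x→north]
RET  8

CALL maze.move[dir→north]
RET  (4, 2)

CALL maze.sense[dir→east]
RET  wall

CALL maze.sense[dir→west]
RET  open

CALL stack.push[x→west]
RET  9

CALL maze.move[dir→west]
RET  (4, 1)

CALL maze.sense[dir→west]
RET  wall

CALL maze.sense[dir→north]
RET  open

CALL stack.push[x→north]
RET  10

CALL maze.move[dir→north]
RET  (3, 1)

CALL maze.sense[dir→east]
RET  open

CALL stack.push[x→east]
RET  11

CALL maze.move[dir→east]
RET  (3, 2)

CALL maze.sense[dir→east]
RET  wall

CALL maze.sense[dir→north]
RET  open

CALL stack.push[x→north]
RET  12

CALL maze.move[dir→north]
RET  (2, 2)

CALL maze.sense[dir→east]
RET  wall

CALL maze.sense[dir→west]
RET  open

CALL stack.push[x→west]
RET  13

CALL maze.move[dir→west]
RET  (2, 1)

CALL maze.sense[dir→west]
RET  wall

CALL maze.sense[dir→north]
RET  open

CALL stack.push[x→north]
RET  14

CALL maze.move[dir→north]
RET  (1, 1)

CALL maze.sense[dir→east]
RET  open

CALL stack.push[x→east]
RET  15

CALL maze.move[dir→east]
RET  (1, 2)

CALL maze.sense[dir→east]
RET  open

CALL stack.push[x→east]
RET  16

CALL maze.move[dir→east]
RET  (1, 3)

CALL maze.sense[dir→east]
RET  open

CALL stack.push[x→east]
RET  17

CALL maze.move[dir→east]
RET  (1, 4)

CALL maze.sense[dir→south]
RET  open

CALL stack.push[x→south]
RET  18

CALL maze.move[dir→south]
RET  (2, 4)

CALL maze.sense[dir→south]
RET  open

CALL stack.push[x→south]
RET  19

CALL maze.move[dir→south]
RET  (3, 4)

CALL maze.sense[dir→east]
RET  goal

CALL maze.move[dir→east]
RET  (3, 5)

Answer: (3, 5)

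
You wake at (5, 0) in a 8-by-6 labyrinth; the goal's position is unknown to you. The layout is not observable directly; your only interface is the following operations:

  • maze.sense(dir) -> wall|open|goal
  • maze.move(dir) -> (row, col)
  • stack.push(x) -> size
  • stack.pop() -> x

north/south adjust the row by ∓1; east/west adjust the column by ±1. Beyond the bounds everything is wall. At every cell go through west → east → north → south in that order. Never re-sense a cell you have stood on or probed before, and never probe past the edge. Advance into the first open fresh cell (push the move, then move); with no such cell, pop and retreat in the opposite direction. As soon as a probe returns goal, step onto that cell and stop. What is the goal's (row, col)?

! 1. maze.sense(dir='east') => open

! 2. stack.push(x='east') => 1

! 3. maze.move(dir='east') => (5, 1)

! 4. maze.sense(dir='east') => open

! 5. stack.push(x='east') => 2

! 6. maze.move(dir='east') => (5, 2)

! 7. maze.sense(dir='east') => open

! 8. stack.push(x='east') => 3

! 9. maze.move(dir='east') => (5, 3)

! 10. maze.sense(dir='east') => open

! 11. stack.push(x='east') => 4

! 12. maze.move(dir='east') => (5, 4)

! 13. maze.sense(dir='east') => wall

! 14. maze.sense(dir='north') => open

! 15. stack.push(x='north') => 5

! 16. maze.move(dir='north') => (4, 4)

! 17. maze.sense(dir='west') => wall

! 18. maze.sense(dir='east') => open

! 19. stack.push(x='east') => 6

! 20. maze.move(dir='east') => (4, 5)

! 21. maze.sense(dir='north') => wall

! 22. stack.pop() => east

! 23. maze.move(dir='west') => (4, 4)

! 24. maze.sense(dir='north') => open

! 25. stack.push(x='north') => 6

! 26. maze.move(dir='north') => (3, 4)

! 27. maze.sense(dir='west') => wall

! 28. maze.sense(dir='north') => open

! 29. stack.push(x='north') => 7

! 30. maze.move(dir='north') => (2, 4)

! 31. maze.sense(dir='west') => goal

! 32. maze.move(dir='west') => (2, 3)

Answer: (2, 3)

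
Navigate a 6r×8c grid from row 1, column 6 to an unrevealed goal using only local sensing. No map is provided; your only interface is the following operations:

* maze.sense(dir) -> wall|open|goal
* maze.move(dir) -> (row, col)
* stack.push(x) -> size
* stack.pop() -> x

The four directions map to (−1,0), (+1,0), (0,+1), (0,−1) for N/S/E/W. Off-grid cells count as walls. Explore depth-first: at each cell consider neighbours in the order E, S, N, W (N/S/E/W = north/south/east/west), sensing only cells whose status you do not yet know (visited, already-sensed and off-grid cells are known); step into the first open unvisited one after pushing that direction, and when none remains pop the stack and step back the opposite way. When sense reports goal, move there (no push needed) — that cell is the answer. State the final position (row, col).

[in] maze.sense east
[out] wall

[in] maze.sense south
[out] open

[in] stack.push south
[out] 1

[in] maze.move south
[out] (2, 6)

[in] maze.sense east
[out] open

[in] stack.push east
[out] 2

[in] maze.move east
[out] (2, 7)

[in] maze.sense south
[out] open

[in] stack.push south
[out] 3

[in] maze.move south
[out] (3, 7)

[in] maze.sense south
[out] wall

[in] maze.sense west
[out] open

[in] stack.push west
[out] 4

[in] maze.move west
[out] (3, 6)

[in] maze.sense south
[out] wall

[in] maze.sense west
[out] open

[in] stack.push west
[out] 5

[in] maze.move west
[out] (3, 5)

[in] maze.sense south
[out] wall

[in] maze.sense north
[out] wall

[in] maze.sense west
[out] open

[in] stack.push west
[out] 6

[in] maze.move west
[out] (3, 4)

[in] maze.sense south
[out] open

[in] stack.push south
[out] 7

[in] maze.move south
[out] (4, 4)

[in] maze.sense south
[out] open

[in] stack.push south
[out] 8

[in] maze.move south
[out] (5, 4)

[in] maze.sense east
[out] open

[in] stack.push east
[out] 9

[in] maze.move east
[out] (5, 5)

[in] maze.sense east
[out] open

[in] stack.push east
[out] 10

[in] maze.move east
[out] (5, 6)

[in] maze.sense east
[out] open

[in] stack.push east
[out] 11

[in] maze.move east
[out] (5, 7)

[in] stack.pop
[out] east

[in] maze.move west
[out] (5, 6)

[in] stack.pop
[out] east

[in] maze.move west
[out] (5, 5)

[in] stack.pop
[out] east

[in] maze.move west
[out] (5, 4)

[in] maze.sense west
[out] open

[in] stack.push west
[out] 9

[in] maze.move west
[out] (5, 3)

[in] maze.sense north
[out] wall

[in] maze.sense west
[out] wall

[in] stack.pop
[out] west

[in] maze.move east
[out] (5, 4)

[in] stack.pop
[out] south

[in] maze.move north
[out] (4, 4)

[in] stack.pop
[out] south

[in] maze.move north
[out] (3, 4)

[in] maze.sense north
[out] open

[in] stack.push north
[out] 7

[in] maze.move north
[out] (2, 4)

[in] maze.sense north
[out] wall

[in] maze.sense west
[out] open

[in] stack.push west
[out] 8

[in] maze.move west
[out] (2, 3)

[in] maze.sense south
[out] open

[in] stack.push south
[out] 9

[in] maze.move south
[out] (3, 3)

[in] maze.sense west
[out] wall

[in] stack.pop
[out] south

[in] maze.move north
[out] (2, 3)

[in] maze.sense north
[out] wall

[in] maze.sense west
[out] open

[in] stack.push west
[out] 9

[in] maze.move west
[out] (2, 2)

[in] maze.sense north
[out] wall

[in] maze.sense west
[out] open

[in] stack.push west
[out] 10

[in] maze.move west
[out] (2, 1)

[in] maze.sense south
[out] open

[in] stack.push south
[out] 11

[in] maze.move south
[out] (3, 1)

[in] maze.sense south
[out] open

[in] stack.push south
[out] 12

[in] maze.move south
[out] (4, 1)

[in] maze.sense east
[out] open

[in] stack.push east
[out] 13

[in] maze.move east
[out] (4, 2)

[in] stack.pop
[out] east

[in] maze.move west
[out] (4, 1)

[in] maze.sense south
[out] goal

[in] maze.move south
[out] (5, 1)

Answer: (5, 1)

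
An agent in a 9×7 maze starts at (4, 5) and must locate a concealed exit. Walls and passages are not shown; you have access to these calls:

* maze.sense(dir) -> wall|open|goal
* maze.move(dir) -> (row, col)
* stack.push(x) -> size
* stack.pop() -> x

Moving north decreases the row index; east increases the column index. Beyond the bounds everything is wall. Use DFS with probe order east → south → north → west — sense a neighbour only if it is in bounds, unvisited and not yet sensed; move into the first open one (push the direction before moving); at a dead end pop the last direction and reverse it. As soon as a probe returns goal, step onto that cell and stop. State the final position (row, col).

;; 1. maze.sense(dir→east) -> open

;; 2. stack.push(x→east) -> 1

;; 3. maze.move(dir→east) -> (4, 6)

;; 4. maze.sense(dir→south) -> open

;; 5. stack.push(x→south) -> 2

;; 6. maze.move(dir→south) -> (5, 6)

;; 7. maze.sense(dir→south) -> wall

;; 8. maze.sense(dir→west) -> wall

;; 9. stack.pop() -> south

;; 10. maze.move(dir→north) -> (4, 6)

;; 11. maze.sense(dir→north) -> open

;; 12. stack.push(x→north) -> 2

;; 13. maze.move(dir→north) -> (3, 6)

;; 14. maze.sense(dir→north) -> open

;; 15. stack.push(x→north) -> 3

;; 16. maze.move(dir→north) -> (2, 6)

;; 17. maze.sense(dir→north) -> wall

;; 18. maze.sense(dir→west) -> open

;; 19. stack.push(x→west) -> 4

;; 20. maze.move(dir→west) -> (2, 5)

;; 21. maze.sense(dir→south) -> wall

;; 22. maze.sense(dir→north) -> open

;; 23. stack.push(x→north) -> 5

;; 24. maze.move(dir→north) -> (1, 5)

;; 25. maze.sense(dir→north) -> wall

;; 26. maze.sense(dir→west) -> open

;; 27. stack.push(x→west) -> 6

;; 28. maze.move(dir→west) -> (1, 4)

;; 29. maze.sense(dir→south) -> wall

;; 30. maze.sense(dir→north) -> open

;; 31. stack.push(x→north) -> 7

;; 32. maze.move(dir→north) -> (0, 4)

;; 33. maze.sense(dir→west) -> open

;; 34. stack.push(x→west) -> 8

;; 35. maze.move(dir→west) -> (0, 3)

;; 36. maze.sense(dir→south) -> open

;; 37. stack.push(x→south) -> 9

;; 38. maze.move(dir→south) -> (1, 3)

;; 39. maze.sense(dir→south) -> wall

;; 40. maze.sense(dir→west) -> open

;; 41. stack.push(x→west) -> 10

;; 42. maze.move(dir→west) -> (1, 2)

;; 43. maze.sense(dir→south) -> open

;; 44. stack.push(x→south) -> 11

;; 45. maze.move(dir→south) -> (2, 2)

;; 46. maze.sense(dir→south) -> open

;; 47. stack.push(x→south) -> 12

;; 48. maze.move(dir→south) -> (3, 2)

;; 49. maze.sense(dir→east) -> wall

;; 50. maze.sense(dir→south) -> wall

;; 51. maze.sense(dir→west) -> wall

;; 52. stack.pop() -> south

;; 53. maze.move(dir→north) -> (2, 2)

;; 54. maze.sense(dir→west) -> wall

;; 55. stack.pop() -> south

;; 56. maze.move(dir→north) -> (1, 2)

;; 57. maze.sense(dir→north) -> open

;; 58. stack.push(x→north) -> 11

;; 59. maze.move(dir→north) -> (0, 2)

;; 60. maze.sense(dir→west) -> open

;; 61. stack.push(x→west) -> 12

;; 62. maze.move(dir→west) -> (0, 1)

;; 63. maze.sense(dir→south) -> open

;; 64. stack.push(x→south) -> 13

;; 65. maze.move(dir→south) -> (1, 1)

;; 66. maze.sense(dir→west) -> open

;; 67. stack.push(x→west) -> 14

;; 68. maze.move(dir→west) -> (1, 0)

;; 69. maze.sense(dir→south) -> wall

;; 70. maze.sense(dir→north) -> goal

;; 71. maze.move(dir→north) -> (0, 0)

Answer: (0, 0)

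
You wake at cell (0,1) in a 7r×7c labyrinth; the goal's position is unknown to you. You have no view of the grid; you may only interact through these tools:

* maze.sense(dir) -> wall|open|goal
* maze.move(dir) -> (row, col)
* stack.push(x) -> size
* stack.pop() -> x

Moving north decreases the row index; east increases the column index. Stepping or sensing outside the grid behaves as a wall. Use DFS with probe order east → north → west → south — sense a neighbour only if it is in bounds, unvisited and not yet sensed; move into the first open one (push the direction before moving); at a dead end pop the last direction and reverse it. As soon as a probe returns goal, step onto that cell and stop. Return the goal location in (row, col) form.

>> maze.sense(dir='east')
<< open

>> stack.push(x='east')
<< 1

>> maze.move(dir='east')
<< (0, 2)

>> maze.sense(dir='east')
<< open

>> stack.push(x='east')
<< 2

>> maze.move(dir='east')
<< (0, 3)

>> maze.sense(dir='east')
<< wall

>> maze.sense(dir='south')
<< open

>> stack.push(x='south')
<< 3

>> maze.move(dir='south')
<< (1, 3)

>> maze.sense(dir='east')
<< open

>> stack.push(x='east')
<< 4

>> maze.move(dir='east')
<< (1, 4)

>> maze.sense(dir='east')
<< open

>> stack.push(x='east')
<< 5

>> maze.move(dir='east')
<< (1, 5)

>> maze.sense(dir='east')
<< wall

>> maze.sense(dir='north')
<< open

>> stack.push(x='north')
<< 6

>> maze.move(dir='north')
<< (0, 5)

>> maze.sense(dir='east')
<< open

>> stack.push(x='east')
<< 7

>> maze.move(dir='east')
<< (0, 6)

>> stack.pop()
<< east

>> maze.move(dir='west')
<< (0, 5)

>> stack.pop()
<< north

>> maze.move(dir='south')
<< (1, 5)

>> maze.sense(dir='south')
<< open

>> stack.push(x='south')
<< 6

>> maze.move(dir='south')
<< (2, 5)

>> maze.sense(dir='east')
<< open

>> stack.push(x='east')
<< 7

>> maze.move(dir='east')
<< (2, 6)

>> maze.sense(dir='south')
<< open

>> stack.push(x='south')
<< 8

>> maze.move(dir='south')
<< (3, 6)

>> maze.sense(dir='west')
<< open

>> stack.push(x='west')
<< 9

>> maze.move(dir='west')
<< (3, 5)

>> maze.sense(dir='west')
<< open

>> stack.push(x='west')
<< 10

>> maze.move(dir='west')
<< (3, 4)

>> maze.sense(dir='north')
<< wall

>> maze.sense(dir='west')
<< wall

>> maze.sense(dir='south')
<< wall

>> stack.pop()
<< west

>> maze.move(dir='east')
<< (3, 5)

>> maze.sense(dir='south')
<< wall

>> stack.pop()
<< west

>> maze.move(dir='east')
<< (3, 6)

>> maze.sense(dir='south')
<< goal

>> maze.move(dir='south')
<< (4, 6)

Answer: (4, 6)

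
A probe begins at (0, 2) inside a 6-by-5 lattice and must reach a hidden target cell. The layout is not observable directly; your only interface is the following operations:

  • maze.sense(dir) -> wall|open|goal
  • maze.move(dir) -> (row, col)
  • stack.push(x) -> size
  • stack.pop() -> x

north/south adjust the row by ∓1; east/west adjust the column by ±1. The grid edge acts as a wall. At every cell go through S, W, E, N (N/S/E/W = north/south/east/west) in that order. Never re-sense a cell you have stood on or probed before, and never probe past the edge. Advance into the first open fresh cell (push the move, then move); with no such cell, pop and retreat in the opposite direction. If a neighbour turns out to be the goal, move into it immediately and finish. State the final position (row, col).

! 1. maze.sense(dir→south) : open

! 2. stack.push(x→south) : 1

! 3. maze.move(dir→south) : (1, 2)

! 4. maze.sense(dir→south) : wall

! 5. maze.sense(dir→west) : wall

! 6. maze.sense(dir→east) : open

! 7. stack.push(x→east) : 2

! 8. maze.move(dir→east) : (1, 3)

! 9. maze.sense(dir→south) : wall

! 10. maze.sense(dir→east) : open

! 11. stack.push(x→east) : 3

! 12. maze.move(dir→east) : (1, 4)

! 13. maze.sense(dir→south) : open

! 14. stack.push(x→south) : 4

! 15. maze.move(dir→south) : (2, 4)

! 16. maze.sense(dir→south) : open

! 17. stack.push(x→south) : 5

! 18. maze.move(dir→south) : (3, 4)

! 19. maze.sense(dir→south) : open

! 20. stack.push(x→south) : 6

! 21. maze.move(dir→south) : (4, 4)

! 22. maze.sense(dir→south) : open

! 23. stack.push(x→south) : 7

! 24. maze.move(dir→south) : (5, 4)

! 25. maze.sense(dir→west) : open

! 26. stack.push(x→west) : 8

! 27. maze.move(dir→west) : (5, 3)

! 28. maze.sense(dir→west) : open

! 29. stack.push(x→west) : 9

! 30. maze.move(dir→west) : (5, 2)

! 31. maze.sense(dir→west) : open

! 32. stack.push(x→west) : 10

! 33. maze.move(dir→west) : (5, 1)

! 34. maze.sense(dir→west) : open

! 35. stack.push(x→west) : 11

! 36. maze.move(dir→west) : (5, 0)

! 37. maze.sense(dir→north) : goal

! 38. maze.move(dir→north) : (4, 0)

Answer: (4, 0)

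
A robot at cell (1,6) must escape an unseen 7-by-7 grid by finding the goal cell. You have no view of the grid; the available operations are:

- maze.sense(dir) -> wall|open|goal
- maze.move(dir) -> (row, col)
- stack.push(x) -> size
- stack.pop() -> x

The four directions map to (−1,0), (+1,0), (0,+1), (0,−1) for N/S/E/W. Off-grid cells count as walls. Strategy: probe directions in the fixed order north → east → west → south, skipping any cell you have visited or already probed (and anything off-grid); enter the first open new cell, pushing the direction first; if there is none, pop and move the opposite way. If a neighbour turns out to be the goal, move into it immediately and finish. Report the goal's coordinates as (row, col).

-- maze.sense(dir: north) => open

-- stack.push(x: north) => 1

-- maze.move(dir: north) => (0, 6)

-- maze.sense(dir: west) => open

-- stack.push(x: west) => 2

-- maze.move(dir: west) => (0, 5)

-- maze.sense(dir: west) => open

-- stack.push(x: west) => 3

-- maze.move(dir: west) => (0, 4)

-- maze.sense(dir: west) => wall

-- maze.sense(dir: south) => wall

-- stack.pop() => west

-- maze.move(dir: east) => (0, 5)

-- maze.sense(dir: south) => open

-- stack.push(x: south) => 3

-- maze.move(dir: south) => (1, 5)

-- maze.sense(dir: south) => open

-- stack.push(x: south) => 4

-- maze.move(dir: south) => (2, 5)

-- maze.sense(dir: east) => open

-- stack.push(x: east) => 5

-- maze.move(dir: east) => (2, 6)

-- maze.sense(dir: south) => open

-- stack.push(x: south) => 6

-- maze.move(dir: south) => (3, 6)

-- maze.sense(dir: west) => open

-- stack.push(x: west) => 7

-- maze.move(dir: west) => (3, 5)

-- maze.sense(dir: west) => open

-- stack.push(x: west) => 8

-- maze.move(dir: west) => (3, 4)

-- maze.sense(dir: north) => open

-- stack.push(x: north) => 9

-- maze.move(dir: north) => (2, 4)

-- maze.sense(dir: west) => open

-- stack.push(x: west) => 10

-- maze.move(dir: west) => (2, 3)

-- maze.sense(dir: north) => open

-- stack.push(x: north) => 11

-- maze.move(dir: north) => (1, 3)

-- maze.sense(dir: west) => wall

-- stack.pop() => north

-- maze.move(dir: south) => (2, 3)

-- maze.sense(dir: west) => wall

-- maze.sense(dir: south) => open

-- stack.push(x: south) => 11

-- maze.move(dir: south) => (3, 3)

-- maze.sense(dir: west) => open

-- stack.push(x: west) => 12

-- maze.move(dir: west) => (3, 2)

-- maze.sense(dir: west) => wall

-- maze.sense(dir: south) => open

-- stack.push(x: south) => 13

-- maze.move(dir: south) => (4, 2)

-- maze.sense(dir: east) => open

-- stack.push(x: east) => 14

-- maze.move(dir: east) => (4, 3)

-- maze.sense(dir: east) => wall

-- maze.sense(dir: south) => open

-- stack.push(x: south) => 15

-- maze.move(dir: south) => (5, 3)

-- maze.sense(dir: east) => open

-- stack.push(x: east) => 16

-- maze.move(dir: east) => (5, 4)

-- maze.sense(dir: east) => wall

-- maze.sense(dir: south) => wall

-- stack.pop() => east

-- maze.move(dir: west) => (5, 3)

-- maze.sense(dir: west) => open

-- stack.push(x: west) => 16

-- maze.move(dir: west) => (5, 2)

-- maze.sense(dir: west) => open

-- stack.push(x: west) => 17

-- maze.move(dir: west) => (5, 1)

-- maze.sense(dir: north) => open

-- stack.push(x: north) => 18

-- maze.move(dir: north) => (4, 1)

-- maze.sense(dir: west) => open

-- stack.push(x: west) => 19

-- maze.move(dir: west) => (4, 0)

-- maze.sense(dir: north) => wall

-- maze.sense(dir: south) => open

-- stack.push(x: south) => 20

-- maze.move(dir: south) => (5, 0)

-- maze.sense(dir: south) => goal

-- maze.move(dir: south) => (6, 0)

Answer: (6, 0)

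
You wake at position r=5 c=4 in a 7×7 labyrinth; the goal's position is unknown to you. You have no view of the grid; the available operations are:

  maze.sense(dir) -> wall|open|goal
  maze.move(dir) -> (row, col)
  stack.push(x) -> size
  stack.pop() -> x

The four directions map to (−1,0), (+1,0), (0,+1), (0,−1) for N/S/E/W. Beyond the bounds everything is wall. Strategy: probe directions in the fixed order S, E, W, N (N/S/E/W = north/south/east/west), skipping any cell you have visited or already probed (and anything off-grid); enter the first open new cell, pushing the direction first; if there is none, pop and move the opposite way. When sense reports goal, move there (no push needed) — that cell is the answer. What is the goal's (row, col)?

$ sense dir='south'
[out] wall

$ sense dir='east'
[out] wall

$ sense dir='west'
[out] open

$ push x='west'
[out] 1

$ move dir='west'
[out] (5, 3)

$ sense dir='south'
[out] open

$ push x='south'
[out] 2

$ move dir='south'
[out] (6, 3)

$ sense dir='west'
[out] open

$ push x='west'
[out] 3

$ move dir='west'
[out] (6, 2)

$ sense dir='west'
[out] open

$ push x='west'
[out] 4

$ move dir='west'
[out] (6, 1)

$ sense dir='west'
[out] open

$ push x='west'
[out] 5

$ move dir='west'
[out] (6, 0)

$ sense dir='north'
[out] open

$ push x='north'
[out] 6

$ move dir='north'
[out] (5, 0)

$ sense dir='east'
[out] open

$ push x='east'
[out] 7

$ move dir='east'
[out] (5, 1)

$ sense dir='east'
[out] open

$ push x='east'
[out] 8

$ move dir='east'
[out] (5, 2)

$ sense dir='north'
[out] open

$ push x='north'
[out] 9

$ move dir='north'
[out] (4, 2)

$ sense dir='east'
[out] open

$ push x='east'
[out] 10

$ move dir='east'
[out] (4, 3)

$ sense dir='east'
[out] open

$ push x='east'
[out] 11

$ move dir='east'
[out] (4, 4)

$ sense dir='east'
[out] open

$ push x='east'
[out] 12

$ move dir='east'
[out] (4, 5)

$ sense dir='east'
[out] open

$ push x='east'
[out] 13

$ move dir='east'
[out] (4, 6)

$ sense dir='south'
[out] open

$ push x='south'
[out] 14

$ move dir='south'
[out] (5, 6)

$ sense dir='south'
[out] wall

$ pop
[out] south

$ move dir='north'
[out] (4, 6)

$ sense dir='north'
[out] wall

$ pop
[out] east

$ move dir='west'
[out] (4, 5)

$ sense dir='north'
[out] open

$ push x='north'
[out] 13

$ move dir='north'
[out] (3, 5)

$ sense dir='west'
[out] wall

$ sense dir='north'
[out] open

$ push x='north'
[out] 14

$ move dir='north'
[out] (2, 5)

$ sense dir='east'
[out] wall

$ sense dir='west'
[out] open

$ push x='west'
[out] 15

$ move dir='west'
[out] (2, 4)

$ sense dir='west'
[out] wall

$ sense dir='north'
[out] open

$ push x='north'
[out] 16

$ move dir='north'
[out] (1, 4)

$ sense dir='east'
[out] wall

$ sense dir='west'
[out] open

$ push x='west'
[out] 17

$ move dir='west'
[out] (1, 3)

$ sense dir='west'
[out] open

$ push x='west'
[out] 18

$ move dir='west'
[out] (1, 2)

$ sense dir='south'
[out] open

$ push x='south'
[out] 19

$ move dir='south'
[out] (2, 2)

$ sense dir='south'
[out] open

$ push x='south'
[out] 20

$ move dir='south'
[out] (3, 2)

$ sense dir='east'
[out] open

$ push x='east'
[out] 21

$ move dir='east'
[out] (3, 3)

$ pop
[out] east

$ move dir='west'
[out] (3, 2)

$ sense dir='west'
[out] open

$ push x='west'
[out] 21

$ move dir='west'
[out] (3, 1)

$ sense dir='south'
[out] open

$ push x='south'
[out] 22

$ move dir='south'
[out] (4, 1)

$ sense dir='west'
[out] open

$ push x='west'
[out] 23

$ move dir='west'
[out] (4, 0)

$ sense dir='north'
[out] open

$ push x='north'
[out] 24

$ move dir='north'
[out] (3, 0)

$ sense dir='north'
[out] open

$ push x='north'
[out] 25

$ move dir='north'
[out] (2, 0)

$ sense dir='east'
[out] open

$ push x='east'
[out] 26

$ move dir='east'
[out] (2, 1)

$ sense dir='north'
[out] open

$ push x='north'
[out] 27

$ move dir='north'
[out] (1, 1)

$ sense dir='west'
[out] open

$ push x='west'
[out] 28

$ move dir='west'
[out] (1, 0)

$ sense dir='north'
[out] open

$ push x='north'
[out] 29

$ move dir='north'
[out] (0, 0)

$ sense dir='east'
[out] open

$ push x='east'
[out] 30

$ move dir='east'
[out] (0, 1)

$ sense dir='east'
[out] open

$ push x='east'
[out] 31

$ move dir='east'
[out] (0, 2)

$ sense dir='east'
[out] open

$ push x='east'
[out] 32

$ move dir='east'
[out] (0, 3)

$ sense dir='east'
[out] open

$ push x='east'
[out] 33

$ move dir='east'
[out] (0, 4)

$ sense dir='east'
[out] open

$ push x='east'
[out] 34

$ move dir='east'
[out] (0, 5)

$ sense dir='east'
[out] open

$ push x='east'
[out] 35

$ move dir='east'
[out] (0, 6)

$ sense dir='south'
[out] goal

$ move dir='south'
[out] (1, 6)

Answer: (1, 6)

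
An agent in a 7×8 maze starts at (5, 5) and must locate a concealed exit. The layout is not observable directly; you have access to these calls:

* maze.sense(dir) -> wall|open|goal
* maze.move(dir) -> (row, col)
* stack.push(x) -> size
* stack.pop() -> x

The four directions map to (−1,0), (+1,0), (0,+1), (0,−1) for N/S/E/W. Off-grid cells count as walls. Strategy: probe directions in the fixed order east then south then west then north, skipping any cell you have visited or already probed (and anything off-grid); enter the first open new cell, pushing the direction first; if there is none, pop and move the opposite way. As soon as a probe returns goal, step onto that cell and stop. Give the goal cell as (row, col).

==> maze.sense(dir: east)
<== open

==> stack.push(x: east)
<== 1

==> maze.move(dir: east)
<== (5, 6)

==> maze.sense(dir: east)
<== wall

==> maze.sense(dir: south)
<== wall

==> maze.sense(dir: north)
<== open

==> stack.push(x: north)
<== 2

==> maze.move(dir: north)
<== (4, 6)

==> maze.sense(dir: east)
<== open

==> stack.push(x: east)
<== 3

==> maze.move(dir: east)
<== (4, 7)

==> maze.sense(dir: north)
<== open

==> stack.push(x: north)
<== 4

==> maze.move(dir: north)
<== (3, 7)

==> maze.sense(dir: west)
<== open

==> stack.push(x: west)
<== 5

==> maze.move(dir: west)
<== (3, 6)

==> maze.sense(dir: west)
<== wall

==> maze.sense(dir: north)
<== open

==> stack.push(x: north)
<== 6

==> maze.move(dir: north)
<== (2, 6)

==> maze.sense(dir: east)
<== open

==> stack.push(x: east)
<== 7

==> maze.move(dir: east)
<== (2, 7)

==> maze.sense(dir: north)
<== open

==> stack.push(x: north)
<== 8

==> maze.move(dir: north)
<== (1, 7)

==> maze.sense(dir: west)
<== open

==> stack.push(x: west)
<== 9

==> maze.move(dir: west)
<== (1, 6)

==> maze.sense(dir: west)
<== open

==> stack.push(x: west)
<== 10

==> maze.move(dir: west)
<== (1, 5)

==> maze.sense(dir: south)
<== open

==> stack.push(x: south)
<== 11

==> maze.move(dir: south)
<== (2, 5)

==> maze.sense(dir: west)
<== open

==> stack.push(x: west)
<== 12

==> maze.move(dir: west)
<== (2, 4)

==> maze.sense(dir: south)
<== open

==> stack.push(x: south)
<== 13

==> maze.move(dir: south)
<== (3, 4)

==> maze.sense(dir: south)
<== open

==> stack.push(x: south)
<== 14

==> maze.move(dir: south)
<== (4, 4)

==> maze.sense(dir: east)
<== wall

==> maze.sense(dir: south)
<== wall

==> maze.sense(dir: west)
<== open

==> stack.push(x: west)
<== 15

==> maze.move(dir: west)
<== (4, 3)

==> maze.sense(dir: south)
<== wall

==> maze.sense(dir: west)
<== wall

==> maze.sense(dir: north)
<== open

==> stack.push(x: north)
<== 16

==> maze.move(dir: north)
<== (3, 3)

==> maze.sense(dir: west)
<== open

==> stack.push(x: west)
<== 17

==> maze.move(dir: west)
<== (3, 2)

==> maze.sense(dir: west)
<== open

==> stack.push(x: west)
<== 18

==> maze.move(dir: west)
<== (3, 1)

==> maze.sense(dir: south)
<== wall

==> maze.sense(dir: west)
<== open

==> stack.push(x: west)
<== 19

==> maze.move(dir: west)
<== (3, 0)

==> maze.sense(dir: south)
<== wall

==> maze.sense(dir: north)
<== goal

==> maze.move(dir: north)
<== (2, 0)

Answer: (2, 0)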